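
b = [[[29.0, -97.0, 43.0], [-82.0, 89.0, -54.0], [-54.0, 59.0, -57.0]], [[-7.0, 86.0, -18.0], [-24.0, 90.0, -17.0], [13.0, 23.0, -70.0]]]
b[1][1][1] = 90.0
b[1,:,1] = [86.0, 90.0, 23.0]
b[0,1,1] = 89.0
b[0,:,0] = [29.0, -82.0, -54.0]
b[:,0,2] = [43.0, -18.0]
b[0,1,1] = 89.0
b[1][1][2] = -17.0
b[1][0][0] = -7.0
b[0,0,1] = -97.0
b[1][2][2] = -70.0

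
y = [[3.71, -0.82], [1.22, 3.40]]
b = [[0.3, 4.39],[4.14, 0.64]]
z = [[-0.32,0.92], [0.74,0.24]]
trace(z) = -0.08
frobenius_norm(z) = 1.25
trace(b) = 0.94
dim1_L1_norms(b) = [4.69, 4.78]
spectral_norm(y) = 3.95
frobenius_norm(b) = 6.08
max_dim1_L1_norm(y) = 4.62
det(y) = 13.61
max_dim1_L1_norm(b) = 4.78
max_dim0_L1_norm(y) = 4.93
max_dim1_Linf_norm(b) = 4.39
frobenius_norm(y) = 5.24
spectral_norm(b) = 4.75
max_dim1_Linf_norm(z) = 0.92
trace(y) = 7.11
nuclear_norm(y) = 7.40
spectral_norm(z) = 0.97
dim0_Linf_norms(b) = [4.14, 4.39]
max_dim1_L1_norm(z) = 1.24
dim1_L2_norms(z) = [0.97, 0.78]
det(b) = -17.98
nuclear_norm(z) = 1.75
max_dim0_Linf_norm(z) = 0.92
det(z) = -0.76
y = z @ b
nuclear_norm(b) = 8.54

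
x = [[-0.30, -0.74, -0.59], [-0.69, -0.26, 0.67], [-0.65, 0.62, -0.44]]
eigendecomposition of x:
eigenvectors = [[(-0.59+0j),  (-0.36-0.45j),  (-0.36+0.45j)], [0.61+0.00j,  (-0.58+0j),  (-0.58-0j)], [0.53+0.00j,  (0.27-0.5j),  (0.27+0.5j)]]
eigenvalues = [(0.99+0j), (-1+0.05j), (-1-0.05j)]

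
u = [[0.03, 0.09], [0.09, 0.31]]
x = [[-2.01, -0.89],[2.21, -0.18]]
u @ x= [[0.14,-0.04], [0.5,-0.14]]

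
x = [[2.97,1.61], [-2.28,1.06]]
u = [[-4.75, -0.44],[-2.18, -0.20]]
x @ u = [[-17.62,-1.63], [8.52,0.79]]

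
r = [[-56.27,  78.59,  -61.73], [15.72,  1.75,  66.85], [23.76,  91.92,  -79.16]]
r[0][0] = -56.27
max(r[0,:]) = 78.59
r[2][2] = -79.16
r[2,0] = 23.76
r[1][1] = 1.75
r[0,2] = -61.73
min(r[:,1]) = 1.75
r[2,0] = 23.76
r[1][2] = 66.85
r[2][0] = 23.76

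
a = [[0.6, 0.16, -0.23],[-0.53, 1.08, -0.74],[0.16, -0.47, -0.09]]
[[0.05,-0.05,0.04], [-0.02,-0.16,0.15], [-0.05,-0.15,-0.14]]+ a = [[0.65, 0.11, -0.19],  [-0.55, 0.92, -0.59],  [0.11, -0.62, -0.23]]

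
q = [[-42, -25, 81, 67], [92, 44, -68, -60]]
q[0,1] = -25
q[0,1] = -25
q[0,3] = 67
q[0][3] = 67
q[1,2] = -68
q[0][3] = 67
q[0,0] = -42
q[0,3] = 67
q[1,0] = 92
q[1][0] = 92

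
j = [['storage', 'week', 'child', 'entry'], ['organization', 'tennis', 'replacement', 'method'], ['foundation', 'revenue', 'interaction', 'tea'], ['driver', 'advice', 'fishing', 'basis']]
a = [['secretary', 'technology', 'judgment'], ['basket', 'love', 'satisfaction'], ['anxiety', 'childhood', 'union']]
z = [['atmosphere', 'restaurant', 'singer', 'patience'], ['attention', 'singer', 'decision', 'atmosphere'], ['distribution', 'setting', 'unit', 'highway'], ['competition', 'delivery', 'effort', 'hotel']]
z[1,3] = 'atmosphere'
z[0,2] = 'singer'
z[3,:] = ['competition', 'delivery', 'effort', 'hotel']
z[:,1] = ['restaurant', 'singer', 'setting', 'delivery']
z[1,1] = 'singer'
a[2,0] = 'anxiety'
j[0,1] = 'week'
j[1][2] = 'replacement'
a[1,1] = 'love'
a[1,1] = 'love'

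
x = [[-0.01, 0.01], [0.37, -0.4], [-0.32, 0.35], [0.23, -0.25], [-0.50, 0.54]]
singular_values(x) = [1.09, 0.0]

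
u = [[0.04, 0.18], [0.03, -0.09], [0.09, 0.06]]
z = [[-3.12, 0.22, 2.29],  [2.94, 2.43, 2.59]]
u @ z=[[0.4, 0.45, 0.56],[-0.36, -0.21, -0.16],[-0.1, 0.17, 0.36]]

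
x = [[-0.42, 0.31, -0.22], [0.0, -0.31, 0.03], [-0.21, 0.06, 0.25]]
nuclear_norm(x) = 1.16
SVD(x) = [[-0.92, 0.11, -0.39],[0.35, -0.24, -0.9],[-0.2, -0.96, 0.18]] @ diag([0.6093880371759746, 0.31823764666565074, 0.2355228659632043]) @ [[0.7, -0.66, 0.27], [0.49, 0.17, -0.86], [0.53, 0.73, 0.44]]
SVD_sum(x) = [[-0.39, 0.37, -0.15], [0.15, -0.14, 0.06], [-0.08, 0.08, -0.03]] + [[0.02, 0.01, -0.03], [-0.04, -0.01, 0.07], [-0.15, -0.05, 0.26]] + [[-0.05, -0.07, -0.04], [-0.11, -0.16, -0.09], [0.02, 0.03, 0.02]]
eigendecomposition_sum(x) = [[0.02, 0.0, -0.08], [-0.00, -0.0, 0.01], [-0.08, -0.01, 0.29]] + [[-0.42,  0.74,  -0.15], [0.02,  -0.03,  0.01], [-0.12,  0.21,  -0.04]] + [[-0.02, -0.44, 0.01], [-0.02, -0.28, 0.01], [-0.01, -0.14, 0.0]]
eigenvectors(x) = [[-0.27,-0.96,0.82],  [0.05,0.04,0.51],  [0.96,-0.27,0.26]]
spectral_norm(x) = 0.61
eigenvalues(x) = [0.31, -0.5, -0.29]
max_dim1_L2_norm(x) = 0.57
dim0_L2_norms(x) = [0.47, 0.44, 0.33]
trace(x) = -0.48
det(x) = 0.05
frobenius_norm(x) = 0.73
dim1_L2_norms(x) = [0.57, 0.31, 0.33]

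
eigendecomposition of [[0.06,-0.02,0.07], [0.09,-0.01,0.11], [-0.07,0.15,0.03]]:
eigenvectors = [[0.50, 0.68, 0.37], [0.59, 0.47, 0.67], [-0.64, -0.56, 0.64]]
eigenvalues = [-0.05, -0.01, 0.15]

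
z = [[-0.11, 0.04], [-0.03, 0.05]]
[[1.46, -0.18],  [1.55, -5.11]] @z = [[-0.16, 0.05], [-0.02, -0.19]]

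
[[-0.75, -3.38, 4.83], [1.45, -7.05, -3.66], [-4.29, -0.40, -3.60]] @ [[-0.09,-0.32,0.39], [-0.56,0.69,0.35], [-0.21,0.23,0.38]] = [[0.95, -0.98, 0.36], [4.59, -6.17, -3.29], [1.37, 0.27, -3.18]]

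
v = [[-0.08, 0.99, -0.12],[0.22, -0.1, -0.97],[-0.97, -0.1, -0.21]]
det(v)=0.998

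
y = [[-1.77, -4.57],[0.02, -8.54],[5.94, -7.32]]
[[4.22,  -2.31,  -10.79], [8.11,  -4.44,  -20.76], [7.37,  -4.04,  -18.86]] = y@[[0.07, -0.04, -0.18], [-0.95, 0.52, 2.43]]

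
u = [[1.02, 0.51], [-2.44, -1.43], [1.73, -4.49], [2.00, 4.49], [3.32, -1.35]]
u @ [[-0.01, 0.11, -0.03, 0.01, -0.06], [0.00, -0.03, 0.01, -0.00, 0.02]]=[[-0.01,0.1,-0.03,0.01,-0.05], [0.02,-0.23,0.06,-0.02,0.12], [-0.02,0.32,-0.1,0.02,-0.19], [-0.02,0.09,-0.02,0.02,-0.03], [-0.03,0.41,-0.11,0.03,-0.23]]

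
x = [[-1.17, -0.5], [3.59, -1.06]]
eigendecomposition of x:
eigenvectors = [[0.01-0.35j, (0.01+0.35j)], [(-0.94+0j), (-0.94-0j)]]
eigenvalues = [(-1.12+1.34j), (-1.12-1.34j)]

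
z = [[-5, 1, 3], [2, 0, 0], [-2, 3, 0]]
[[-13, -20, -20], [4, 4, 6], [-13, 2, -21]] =z@ [[2, 2, 3], [-3, 2, -5], [0, -4, 0]]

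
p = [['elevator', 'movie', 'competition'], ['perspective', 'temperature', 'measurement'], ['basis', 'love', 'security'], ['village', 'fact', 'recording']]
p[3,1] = 'fact'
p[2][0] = 'basis'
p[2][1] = 'love'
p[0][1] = 'movie'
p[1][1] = 'temperature'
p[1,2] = 'measurement'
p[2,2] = 'security'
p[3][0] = 'village'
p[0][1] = 'movie'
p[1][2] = 'measurement'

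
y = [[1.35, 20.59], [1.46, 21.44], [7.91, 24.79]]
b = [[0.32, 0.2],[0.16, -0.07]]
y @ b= [[3.73,  -1.17],[3.90,  -1.21],[6.50,  -0.15]]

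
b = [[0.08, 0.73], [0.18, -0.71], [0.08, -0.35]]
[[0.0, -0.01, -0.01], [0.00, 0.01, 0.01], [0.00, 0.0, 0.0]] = b@[[0.00, 0.01, 0.01],  [-0.00, -0.01, -0.01]]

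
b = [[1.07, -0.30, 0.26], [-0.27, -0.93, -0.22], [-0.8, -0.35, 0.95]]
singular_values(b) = [1.45, 1.03, 0.89]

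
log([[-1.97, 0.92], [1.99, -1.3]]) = [[0.15+3.14j, -0.84+0.00j],  [(-1.81+0j), (-0.46+3.14j)]]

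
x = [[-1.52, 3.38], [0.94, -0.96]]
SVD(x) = [[-0.95, 0.33],  [0.33, 0.95]] @ diag([3.917612711535079, 0.43853237328475436]) @ [[0.45, -0.9], [0.90, 0.45]]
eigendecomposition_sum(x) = [[-1.76, 2.85], [0.79, -1.29]] + [[0.24, 0.53], [0.15, 0.33]]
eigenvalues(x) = [-3.04, 0.56]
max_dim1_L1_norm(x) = 4.9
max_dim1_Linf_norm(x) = 3.38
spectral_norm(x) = 3.92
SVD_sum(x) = [[-1.65, 3.32], [0.57, -1.14]] + [[0.13, 0.06],[0.37, 0.18]]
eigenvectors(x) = [[-0.91, -0.85], [0.41, -0.52]]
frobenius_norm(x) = 3.94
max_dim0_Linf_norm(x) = 3.38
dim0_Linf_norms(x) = [1.52, 3.38]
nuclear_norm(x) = 4.36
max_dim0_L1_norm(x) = 4.34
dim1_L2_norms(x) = [3.71, 1.34]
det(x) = -1.72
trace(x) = -2.48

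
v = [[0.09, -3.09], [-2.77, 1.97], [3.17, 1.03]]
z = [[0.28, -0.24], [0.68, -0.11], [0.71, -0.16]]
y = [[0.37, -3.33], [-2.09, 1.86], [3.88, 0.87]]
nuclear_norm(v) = 7.99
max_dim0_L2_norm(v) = 4.21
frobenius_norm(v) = 5.68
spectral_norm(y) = 4.49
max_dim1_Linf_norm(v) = 3.17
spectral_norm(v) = 4.37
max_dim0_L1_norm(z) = 1.67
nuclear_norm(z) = 1.23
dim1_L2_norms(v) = [3.09, 3.4, 3.33]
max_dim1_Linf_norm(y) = 3.88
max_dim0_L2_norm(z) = 1.02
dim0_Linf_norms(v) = [3.17, 3.09]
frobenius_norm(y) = 5.90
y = v + z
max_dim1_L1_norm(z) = 0.87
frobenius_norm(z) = 1.07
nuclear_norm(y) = 8.32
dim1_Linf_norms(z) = [0.28, 0.68, 0.71]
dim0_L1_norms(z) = [1.67, 0.51]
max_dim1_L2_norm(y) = 3.98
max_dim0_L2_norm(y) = 4.42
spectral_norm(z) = 1.05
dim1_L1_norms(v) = [3.18, 4.74, 4.2]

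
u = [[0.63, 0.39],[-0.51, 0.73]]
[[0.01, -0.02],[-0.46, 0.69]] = u@[[0.28, -0.43], [-0.43, 0.64]]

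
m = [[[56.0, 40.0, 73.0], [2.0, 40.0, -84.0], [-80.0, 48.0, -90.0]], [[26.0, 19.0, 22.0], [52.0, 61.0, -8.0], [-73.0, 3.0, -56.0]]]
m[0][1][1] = 40.0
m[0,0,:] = [56.0, 40.0, 73.0]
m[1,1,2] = -8.0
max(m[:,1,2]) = -8.0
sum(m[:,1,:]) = 63.0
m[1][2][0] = -73.0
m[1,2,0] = -73.0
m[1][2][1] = 3.0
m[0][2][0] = -80.0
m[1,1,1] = 61.0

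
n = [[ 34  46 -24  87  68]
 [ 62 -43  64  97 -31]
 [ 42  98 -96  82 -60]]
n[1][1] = -43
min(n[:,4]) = -60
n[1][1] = -43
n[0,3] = 87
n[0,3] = 87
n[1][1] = -43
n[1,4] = -31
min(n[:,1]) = -43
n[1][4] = -31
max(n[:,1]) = 98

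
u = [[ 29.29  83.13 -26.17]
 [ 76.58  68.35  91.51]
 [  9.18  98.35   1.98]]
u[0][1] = 83.13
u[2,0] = 9.18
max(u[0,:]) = 83.13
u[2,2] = 1.98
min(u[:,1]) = 68.35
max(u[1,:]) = 91.51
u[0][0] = 29.29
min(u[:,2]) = -26.17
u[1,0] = 76.58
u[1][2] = 91.51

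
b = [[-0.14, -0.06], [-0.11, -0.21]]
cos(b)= [[0.99,  -0.01], [-0.02,  0.97]]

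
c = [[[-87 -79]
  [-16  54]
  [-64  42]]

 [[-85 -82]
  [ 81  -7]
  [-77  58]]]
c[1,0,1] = -82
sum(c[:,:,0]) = -248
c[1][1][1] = -7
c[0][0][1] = -79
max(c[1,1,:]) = 81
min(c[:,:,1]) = -82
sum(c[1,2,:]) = -19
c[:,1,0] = [-16, 81]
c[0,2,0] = -64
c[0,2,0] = -64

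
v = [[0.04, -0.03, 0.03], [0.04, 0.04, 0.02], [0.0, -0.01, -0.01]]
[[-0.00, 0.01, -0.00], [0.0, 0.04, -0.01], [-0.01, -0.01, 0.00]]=v@[[-0.27,  0.36,  -0.11], [0.12,  0.48,  -0.1], [0.47,  0.29,  -0.02]]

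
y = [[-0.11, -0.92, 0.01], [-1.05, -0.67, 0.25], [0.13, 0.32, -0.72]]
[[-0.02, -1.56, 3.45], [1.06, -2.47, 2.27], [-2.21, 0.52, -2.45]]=y@ [[-0.35, 1.43, 0.71], [0.1, 1.53, -3.81], [3.05, 0.21, 1.84]]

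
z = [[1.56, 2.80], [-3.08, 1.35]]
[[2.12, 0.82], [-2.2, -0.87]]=z@ [[0.84, 0.33], [0.29, 0.11]]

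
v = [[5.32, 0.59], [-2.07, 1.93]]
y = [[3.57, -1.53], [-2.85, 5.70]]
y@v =[[22.16, -0.85], [-26.96, 9.32]]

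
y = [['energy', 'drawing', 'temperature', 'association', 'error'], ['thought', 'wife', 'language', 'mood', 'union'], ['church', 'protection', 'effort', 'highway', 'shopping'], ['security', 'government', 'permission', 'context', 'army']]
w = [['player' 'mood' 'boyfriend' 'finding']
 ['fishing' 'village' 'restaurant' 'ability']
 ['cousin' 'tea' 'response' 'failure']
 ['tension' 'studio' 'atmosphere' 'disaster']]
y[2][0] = 'church'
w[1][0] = 'fishing'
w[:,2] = ['boyfriend', 'restaurant', 'response', 'atmosphere']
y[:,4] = ['error', 'union', 'shopping', 'army']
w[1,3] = 'ability'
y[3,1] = 'government'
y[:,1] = ['drawing', 'wife', 'protection', 'government']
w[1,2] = 'restaurant'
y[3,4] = 'army'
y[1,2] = 'language'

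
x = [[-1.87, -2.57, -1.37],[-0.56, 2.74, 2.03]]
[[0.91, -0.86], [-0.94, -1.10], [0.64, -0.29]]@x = [[-1.22,-4.70,-2.99], [2.37,-0.60,-0.95], [-1.03,-2.44,-1.47]]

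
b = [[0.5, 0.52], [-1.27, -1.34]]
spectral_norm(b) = 1.98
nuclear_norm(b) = 1.99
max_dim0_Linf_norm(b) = 1.34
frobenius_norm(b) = 1.98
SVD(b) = [[-0.36,0.93], [0.93,0.36]] @ diag([1.9821393853391631, 0.004843251726395132]) @ [[-0.69, -0.73], [0.73, -0.69]]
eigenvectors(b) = [[0.73, -0.36], [-0.68, 0.93]]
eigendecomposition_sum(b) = [[0.02, 0.01],[-0.02, -0.01]] + [[0.48, 0.51], [-1.25, -1.33]]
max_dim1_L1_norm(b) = 2.61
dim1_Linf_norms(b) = [0.52, 1.34]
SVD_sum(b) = [[0.50, 0.52], [-1.27, -1.34]] + [[0.0, -0.00], [0.00, -0.0]]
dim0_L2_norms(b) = [1.36, 1.44]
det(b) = -0.01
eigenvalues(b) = [0.01, -0.85]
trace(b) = -0.84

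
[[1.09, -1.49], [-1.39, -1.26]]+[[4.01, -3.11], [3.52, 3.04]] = [[5.10, -4.60], [2.13, 1.78]]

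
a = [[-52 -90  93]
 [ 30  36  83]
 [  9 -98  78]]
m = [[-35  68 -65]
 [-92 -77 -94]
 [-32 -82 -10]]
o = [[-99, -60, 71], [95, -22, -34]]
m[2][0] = -32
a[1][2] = 83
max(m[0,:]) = 68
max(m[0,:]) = 68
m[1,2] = -94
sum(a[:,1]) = -152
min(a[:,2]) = 78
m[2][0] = -32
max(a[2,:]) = 78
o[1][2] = -34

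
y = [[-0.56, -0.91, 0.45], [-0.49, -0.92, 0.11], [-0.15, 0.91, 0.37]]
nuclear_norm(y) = 2.57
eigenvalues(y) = [(-1.52+0j), (0.2+0.26j), (0.2-0.26j)]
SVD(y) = [[-0.65, 0.49, -0.58],  [-0.62, 0.1, 0.78],  [0.44, 0.86, 0.24]] @ diag([1.685448552819184, 0.7567126378390879, 0.13018893783393798]) @ [[0.36, 0.93, -0.12], [-0.60, 0.32, 0.73], [-0.71, 0.19, -0.67]]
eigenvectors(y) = [[0.73+0.00j,-0.44+0.35j,-0.44-0.35j], [(0.64+0j),0.07-0.17j,(0.07+0.17j)], [-0.25+0.00j,-0.80+0.00j,-0.80-0.00j]]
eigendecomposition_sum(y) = [[(-0.52-0j), -1.06+0.00j, (0.18-0j)], [(-0.45-0j), (-0.94+0j), 0.16-0.00j], [(0.18+0j), 0.37-0.00j, (-0.06+0j)]] + [[-0.02+0.16j,0.08-0.21j,0.13-0.08j], [-0.02-0.05j,(0.01+0.07j),(-0.03+0.04j)], [-0.16+0.15j,(0.27-0.16j),0.22+0.03j]] + [[-0.02-0.16j, 0.08+0.21j, (0.13+0.08j)], [-0.02+0.05j, 0.01-0.07j, -0.03-0.04j], [-0.16-0.15j, (0.27+0.16j), (0.22-0.03j)]]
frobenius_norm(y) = 1.85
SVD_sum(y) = [[-0.39, -1.02, 0.13], [-0.37, -0.96, 0.12], [0.27, 0.69, -0.09]] + [[-0.22,0.12,0.27], [-0.05,0.03,0.06], [-0.39,0.21,0.48]] + [[0.05, -0.01, 0.05], [-0.07, 0.02, -0.07], [-0.02, 0.01, -0.02]]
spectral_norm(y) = 1.69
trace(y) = -1.11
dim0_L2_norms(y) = [0.76, 1.58, 0.59]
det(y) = -0.17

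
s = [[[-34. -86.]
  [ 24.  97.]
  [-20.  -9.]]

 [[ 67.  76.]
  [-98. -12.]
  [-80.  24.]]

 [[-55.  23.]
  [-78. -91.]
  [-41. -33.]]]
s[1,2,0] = -80.0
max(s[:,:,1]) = 97.0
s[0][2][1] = -9.0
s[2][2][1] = -33.0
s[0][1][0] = 24.0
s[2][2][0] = -41.0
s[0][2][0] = -20.0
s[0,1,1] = 97.0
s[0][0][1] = -86.0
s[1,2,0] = -80.0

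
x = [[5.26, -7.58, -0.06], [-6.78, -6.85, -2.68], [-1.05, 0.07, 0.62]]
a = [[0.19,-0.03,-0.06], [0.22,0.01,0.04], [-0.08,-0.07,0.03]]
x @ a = [[-0.66, -0.23, -0.62], [-2.58, 0.32, 0.05], [-0.23, -0.01, 0.08]]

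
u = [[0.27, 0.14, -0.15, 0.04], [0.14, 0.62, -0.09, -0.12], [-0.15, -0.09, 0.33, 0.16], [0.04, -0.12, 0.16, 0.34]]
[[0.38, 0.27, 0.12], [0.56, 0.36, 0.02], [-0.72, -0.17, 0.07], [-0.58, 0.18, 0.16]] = u @ [[0.66, -0.07, 0.64], [0.37, 0.69, -0.01], [-1.28, -0.94, 0.39], [-1.04, 1.21, 0.22]]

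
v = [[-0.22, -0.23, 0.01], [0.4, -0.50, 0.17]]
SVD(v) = [[0.08, 1.0], [1.00, -0.08]] @ diag([0.6643215827030031, 0.31460584030652844]) @ [[0.57, -0.78, 0.26], [-0.8, -0.59, -0.01]]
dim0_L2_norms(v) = [0.46, 0.55, 0.17]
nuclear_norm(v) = 0.98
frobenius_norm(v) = 0.74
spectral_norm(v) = 0.66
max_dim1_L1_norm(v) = 1.07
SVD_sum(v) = [[0.03,-0.04,0.01], [0.38,-0.52,0.17]] + [[-0.25,  -0.19,  -0.0], [0.02,  0.02,  0.00]]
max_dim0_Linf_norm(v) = 0.5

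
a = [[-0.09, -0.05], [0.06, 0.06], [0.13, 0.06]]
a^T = [[-0.09, 0.06, 0.13],[-0.05, 0.06, 0.06]]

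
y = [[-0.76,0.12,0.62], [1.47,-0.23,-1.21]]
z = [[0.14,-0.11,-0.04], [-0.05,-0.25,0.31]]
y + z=[[-0.62, 0.01, 0.58], [1.42, -0.48, -0.90]]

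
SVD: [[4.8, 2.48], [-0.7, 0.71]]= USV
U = [[-1.0, 0.06], [0.06, 1.0]]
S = [5.41, 0.95]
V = [[-0.89, -0.45], [-0.45, 0.89]]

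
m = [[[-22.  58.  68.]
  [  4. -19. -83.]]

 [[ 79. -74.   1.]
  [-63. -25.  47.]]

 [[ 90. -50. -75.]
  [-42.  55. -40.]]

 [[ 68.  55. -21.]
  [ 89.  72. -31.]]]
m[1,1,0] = -63.0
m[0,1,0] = 4.0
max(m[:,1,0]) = 89.0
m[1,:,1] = [-74.0, -25.0]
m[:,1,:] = [[4.0, -19.0, -83.0], [-63.0, -25.0, 47.0], [-42.0, 55.0, -40.0], [89.0, 72.0, -31.0]]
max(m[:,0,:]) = 90.0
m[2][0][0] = 90.0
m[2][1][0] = -42.0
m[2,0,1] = -50.0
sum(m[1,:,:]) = -35.0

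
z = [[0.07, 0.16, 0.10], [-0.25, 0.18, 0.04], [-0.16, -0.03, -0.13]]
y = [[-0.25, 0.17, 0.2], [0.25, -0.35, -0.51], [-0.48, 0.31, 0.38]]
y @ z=[[-0.09,-0.02,-0.04], [0.19,-0.01,0.08], [-0.17,-0.03,-0.08]]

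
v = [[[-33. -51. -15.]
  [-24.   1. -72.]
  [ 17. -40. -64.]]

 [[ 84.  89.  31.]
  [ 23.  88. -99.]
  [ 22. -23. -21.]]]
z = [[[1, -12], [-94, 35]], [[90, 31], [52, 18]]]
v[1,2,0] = 22.0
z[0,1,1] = 35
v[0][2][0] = 17.0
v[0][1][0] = -24.0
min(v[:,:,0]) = -33.0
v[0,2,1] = -40.0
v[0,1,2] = -72.0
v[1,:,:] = [[84.0, 89.0, 31.0], [23.0, 88.0, -99.0], [22.0, -23.0, -21.0]]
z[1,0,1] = 31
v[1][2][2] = -21.0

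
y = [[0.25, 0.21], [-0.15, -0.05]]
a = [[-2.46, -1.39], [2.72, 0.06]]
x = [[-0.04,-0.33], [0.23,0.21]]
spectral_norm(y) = 0.36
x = y @ a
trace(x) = 0.17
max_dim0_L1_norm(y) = 0.4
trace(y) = 0.20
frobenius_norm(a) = 3.92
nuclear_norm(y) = 0.41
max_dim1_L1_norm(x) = 0.44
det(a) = 3.63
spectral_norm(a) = 3.80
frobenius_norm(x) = 0.46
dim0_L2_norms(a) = [3.67, 1.39]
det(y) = 0.02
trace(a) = -2.40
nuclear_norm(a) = 4.76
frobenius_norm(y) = 0.36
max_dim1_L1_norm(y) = 0.46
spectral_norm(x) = 0.43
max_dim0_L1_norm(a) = 5.18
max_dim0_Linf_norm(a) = 2.72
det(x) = 0.07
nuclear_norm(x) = 0.59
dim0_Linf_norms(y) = [0.25, 0.21]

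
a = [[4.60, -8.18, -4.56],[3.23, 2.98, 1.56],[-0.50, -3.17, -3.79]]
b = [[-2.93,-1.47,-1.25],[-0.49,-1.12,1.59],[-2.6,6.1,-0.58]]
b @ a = [[-17.60,23.55,15.81], [-6.67,-4.37,-5.54], [8.03,41.28,23.57]]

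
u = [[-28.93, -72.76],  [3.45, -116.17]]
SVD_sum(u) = [[-7.04, -74.82], [-10.81, -114.83]] + [[-21.89,2.06], [14.26,-1.34]]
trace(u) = -145.10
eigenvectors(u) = [[1.00, 0.65], [0.04, 0.76]]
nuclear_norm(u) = 163.90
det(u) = 3611.82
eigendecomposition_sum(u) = [[-33.08, 28.56], [-1.35, 1.17]] + [[4.15, -101.32], [4.80, -117.34]]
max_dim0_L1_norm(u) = 188.93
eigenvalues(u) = [-31.91, -113.19]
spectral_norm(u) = 137.66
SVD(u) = [[0.55, 0.84],[0.84, -0.55]] @ diag([137.6587370267595, 26.23749264311424]) @ [[-0.09,-1.0], [-1.0,0.09]]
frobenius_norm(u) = 140.14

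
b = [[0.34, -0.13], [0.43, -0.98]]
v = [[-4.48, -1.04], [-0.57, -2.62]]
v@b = [[-1.97,  1.60], [-1.32,  2.64]]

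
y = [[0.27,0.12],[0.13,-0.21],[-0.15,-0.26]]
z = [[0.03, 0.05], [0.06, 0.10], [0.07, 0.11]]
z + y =[[0.30, 0.17], [0.19, -0.11], [-0.08, -0.15]]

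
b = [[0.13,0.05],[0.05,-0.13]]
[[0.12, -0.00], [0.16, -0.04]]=b@ [[1.18, -0.11],[-0.75, 0.26]]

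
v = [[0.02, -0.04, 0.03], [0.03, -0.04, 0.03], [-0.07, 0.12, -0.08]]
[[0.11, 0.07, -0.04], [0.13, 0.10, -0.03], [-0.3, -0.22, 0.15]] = v @ [[1.55, 2.69, 0.50], [1.46, 1.30, 4.44], [4.6, 2.33, 4.39]]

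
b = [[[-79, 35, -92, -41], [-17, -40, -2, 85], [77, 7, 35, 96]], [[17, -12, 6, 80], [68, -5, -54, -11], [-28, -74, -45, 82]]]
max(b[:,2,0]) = 77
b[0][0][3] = -41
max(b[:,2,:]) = 96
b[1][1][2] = -54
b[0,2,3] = 96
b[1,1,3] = -11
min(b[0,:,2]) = -92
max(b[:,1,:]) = 85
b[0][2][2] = 35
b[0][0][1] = 35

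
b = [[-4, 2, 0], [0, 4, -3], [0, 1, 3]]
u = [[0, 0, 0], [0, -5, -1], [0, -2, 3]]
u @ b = [[0, 0, 0], [0, -21, 12], [0, -5, 15]]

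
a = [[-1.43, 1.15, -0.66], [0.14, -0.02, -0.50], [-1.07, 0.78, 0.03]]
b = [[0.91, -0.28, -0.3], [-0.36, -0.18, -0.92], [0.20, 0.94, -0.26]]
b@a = [[-1.02, 0.82, -0.47], [1.47, -1.13, 0.3], [0.12, 0.01, -0.61]]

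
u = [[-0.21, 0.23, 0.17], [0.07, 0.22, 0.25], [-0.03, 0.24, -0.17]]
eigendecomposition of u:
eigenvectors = [[(-0.68+0j), (-0.68-0j), (0.44+0j)], [(-0.11+0.28j), (-0.11-0.28j), 0.83+0.00j], [0.36-0.56j, (0.36+0.56j), 0.35+0.00j]]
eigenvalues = [(-0.26+0.05j), (-0.26-0.05j), (0.36+0j)]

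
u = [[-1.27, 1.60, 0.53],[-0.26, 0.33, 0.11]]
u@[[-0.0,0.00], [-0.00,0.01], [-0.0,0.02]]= [[0.0, 0.03], [0.0, 0.01]]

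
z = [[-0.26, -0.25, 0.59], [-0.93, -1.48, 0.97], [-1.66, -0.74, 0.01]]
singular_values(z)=[2.57, 1.04, 0.31]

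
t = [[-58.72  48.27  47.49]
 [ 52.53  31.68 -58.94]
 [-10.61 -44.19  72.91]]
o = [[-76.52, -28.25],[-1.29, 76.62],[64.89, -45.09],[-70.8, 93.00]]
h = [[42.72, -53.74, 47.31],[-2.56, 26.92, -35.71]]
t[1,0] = 52.53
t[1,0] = 52.53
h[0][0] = 42.72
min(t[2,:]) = -44.19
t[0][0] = -58.72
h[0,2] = 47.31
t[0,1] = 48.27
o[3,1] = 93.0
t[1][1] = 31.68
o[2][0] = 64.89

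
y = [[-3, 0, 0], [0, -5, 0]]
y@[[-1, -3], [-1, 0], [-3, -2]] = [[3, 9], [5, 0]]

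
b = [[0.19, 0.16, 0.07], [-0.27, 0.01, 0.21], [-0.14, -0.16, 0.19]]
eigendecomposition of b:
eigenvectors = [[(-0.04-0.5j), (-0.04+0.5j), (0.68+0j)], [(0.73+0j), 0.73-0.00j, (-0.44+0j)], [0.33+0.32j, (0.33-0.32j), (0.59+0j)]]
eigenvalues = [(0.12+0.28j), (0.12-0.28j), (0.15+0j)]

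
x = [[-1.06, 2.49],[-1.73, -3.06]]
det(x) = 7.55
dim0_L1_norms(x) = [2.79, 5.55]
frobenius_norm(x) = 4.44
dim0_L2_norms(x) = [2.03, 3.95]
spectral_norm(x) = 4.02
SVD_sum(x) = [[0.47, 2.15],  [-0.72, -3.28]] + [[-1.53, 0.34], [-1.01, 0.22]]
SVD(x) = [[-0.55, 0.84], [0.84, 0.55]] @ diag([4.018613562019687, 1.8790809027690745]) @ [[-0.22, -0.98], [-0.98, 0.22]]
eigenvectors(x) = [[0.77+0.00j, (0.77-0j)], [(-0.31+0.56j), -0.31-0.56j]]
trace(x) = -4.12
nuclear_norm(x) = 5.90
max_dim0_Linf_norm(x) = 3.06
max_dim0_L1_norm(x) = 5.55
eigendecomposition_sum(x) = [[-0.53+1.48j, 1.24+1.41j], [(-0.86-0.98j), (-1.53+0.34j)]] + [[-0.53-1.48j, 1.25-1.41j], [-0.86+0.98j, -1.53-0.34j]]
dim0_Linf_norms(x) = [1.73, 3.06]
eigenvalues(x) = [(-2.06+1.82j), (-2.06-1.82j)]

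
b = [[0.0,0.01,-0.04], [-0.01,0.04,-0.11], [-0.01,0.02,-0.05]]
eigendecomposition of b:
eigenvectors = [[-0.41+0.00j, (-0.27-0.32j), -0.27+0.32j], [(-0.82+0j), -0.87+0.00j, (-0.87-0j)], [(-0.41+0j), (-0.25+0.1j), -0.25-0.10j]]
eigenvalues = [(-0.02+0j), (0.01+0.01j), (0.01-0.01j)]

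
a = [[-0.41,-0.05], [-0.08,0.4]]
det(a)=-0.168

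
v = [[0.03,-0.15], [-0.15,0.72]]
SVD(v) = [[-0.2, 0.98], [0.98, 0.2]] @ diag([0.7511980861195334, 0.0011980861195335301]) @ [[-0.2,  0.98], [-0.98,  -0.20]]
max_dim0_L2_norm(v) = 0.74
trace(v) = 0.75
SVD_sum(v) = [[0.03, -0.15], [-0.15, 0.72]] + [[-0.0, -0.0], [-0.0, -0.00]]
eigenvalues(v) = [-0.0, 0.75]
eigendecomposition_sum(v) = [[-0.00, -0.0], [-0.0, -0.00]] + [[0.03, -0.15], [-0.15, 0.72]]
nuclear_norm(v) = 0.75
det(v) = -0.00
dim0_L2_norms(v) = [0.15, 0.74]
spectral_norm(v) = 0.75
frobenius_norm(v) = 0.75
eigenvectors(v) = [[-0.98, 0.20], [-0.2, -0.98]]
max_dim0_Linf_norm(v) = 0.72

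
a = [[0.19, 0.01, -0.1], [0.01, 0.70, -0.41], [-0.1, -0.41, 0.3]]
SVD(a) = [[-0.08, 0.91, 0.41], [-0.84, -0.28, 0.46], [0.53, -0.31, 0.79]] @ diag([0.9611240570781656, 0.22061812092734848, 0.008257821994485742]) @ [[-0.08,-0.84,0.53], [0.91,-0.28,-0.31], [0.41,0.46,0.79]]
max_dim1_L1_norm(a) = 1.12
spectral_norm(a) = 0.96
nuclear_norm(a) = 1.19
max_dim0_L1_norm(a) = 1.12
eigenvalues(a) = [0.01, 0.22, 0.96]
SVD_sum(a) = [[0.01, 0.06, -0.04], [0.06, 0.68, -0.43], [-0.04, -0.43, 0.27]] + [[0.18,-0.06,-0.06], [-0.06,0.02,0.02], [-0.06,0.02,0.02]] + [[0.00, 0.0, 0.0],[0.0, 0.00, 0.00],[0.00, 0.0, 0.01]]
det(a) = 0.00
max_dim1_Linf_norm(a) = 0.7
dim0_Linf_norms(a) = [0.19, 0.7, 0.41]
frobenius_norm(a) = 0.99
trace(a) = 1.19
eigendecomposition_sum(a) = [[0.0, 0.0, 0.00], [0.00, 0.0, 0.00], [0.00, 0.0, 0.01]] + [[0.18, -0.06, -0.06],[-0.06, 0.02, 0.02],[-0.06, 0.02, 0.02]] + [[0.01, 0.06, -0.04], [0.06, 0.68, -0.43], [-0.04, -0.43, 0.27]]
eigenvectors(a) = [[-0.41, 0.91, 0.08], [-0.46, -0.28, 0.84], [-0.79, -0.31, -0.53]]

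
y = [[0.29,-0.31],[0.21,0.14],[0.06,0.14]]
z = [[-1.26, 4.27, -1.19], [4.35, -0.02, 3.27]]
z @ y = [[0.46,0.82],[1.45,-0.89]]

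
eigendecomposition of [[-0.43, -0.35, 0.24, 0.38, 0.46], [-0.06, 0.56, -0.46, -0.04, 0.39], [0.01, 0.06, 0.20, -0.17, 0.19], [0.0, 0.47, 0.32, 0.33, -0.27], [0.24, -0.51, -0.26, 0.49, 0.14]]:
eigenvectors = [[0.97+0.00j, -0.33-0.01j, -0.33+0.01j, 0.59+0.00j, (0.05+0j)], [0.11+0.00j, (0.08+0.39j), (0.08-0.39j), (0.07+0j), 0.67+0.00j], [(-0+0j), 0.14+0.23j, (0.14-0.23j), (0.44+0j), -0.13+0.00j], [(-0.11+0j), 0.27-0.42j, (0.27+0.42j), (0.3+0j), (0.72+0j)], [(-0.18+0j), (-0.65+0j), (-0.65-0j), 0.60+0.00j, 0.11+0.00j]]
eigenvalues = [(-0.59+0j), (0.18+0.72j), (0.18-0.72j), (0.37+0j), (0.67+0j)]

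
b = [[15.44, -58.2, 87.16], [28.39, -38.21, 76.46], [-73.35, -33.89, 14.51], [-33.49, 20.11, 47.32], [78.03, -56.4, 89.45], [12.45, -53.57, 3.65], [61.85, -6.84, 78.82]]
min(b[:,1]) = -58.2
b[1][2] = 76.46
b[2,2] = 14.51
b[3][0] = -33.49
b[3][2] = 47.32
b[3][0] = -33.49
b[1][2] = 76.46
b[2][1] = -33.89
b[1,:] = [28.39, -38.21, 76.46]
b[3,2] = 47.32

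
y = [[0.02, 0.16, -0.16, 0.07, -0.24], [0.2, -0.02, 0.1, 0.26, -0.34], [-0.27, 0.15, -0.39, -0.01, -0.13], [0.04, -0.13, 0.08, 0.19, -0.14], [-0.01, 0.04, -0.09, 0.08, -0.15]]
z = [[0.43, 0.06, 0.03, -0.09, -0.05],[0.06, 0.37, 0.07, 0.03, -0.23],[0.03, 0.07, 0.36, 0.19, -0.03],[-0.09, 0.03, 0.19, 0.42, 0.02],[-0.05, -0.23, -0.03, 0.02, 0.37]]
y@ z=[[0.02, 0.11, -0.03, -0.00, -0.12], [0.08, 0.10, 0.1, 0.1, -0.13], [-0.11, 0.04, -0.14, -0.05, -0.06], [0.00, -0.00, 0.06, 0.08, -0.02], [-0.00, 0.04, -0.01, 0.02, -0.06]]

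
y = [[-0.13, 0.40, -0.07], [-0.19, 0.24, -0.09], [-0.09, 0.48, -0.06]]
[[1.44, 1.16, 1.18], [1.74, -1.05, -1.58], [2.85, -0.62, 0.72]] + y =[[1.31, 1.56, 1.11],[1.55, -0.81, -1.67],[2.76, -0.14, 0.66]]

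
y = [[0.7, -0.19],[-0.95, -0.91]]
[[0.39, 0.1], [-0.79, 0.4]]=y @ [[0.62, 0.02], [0.22, -0.46]]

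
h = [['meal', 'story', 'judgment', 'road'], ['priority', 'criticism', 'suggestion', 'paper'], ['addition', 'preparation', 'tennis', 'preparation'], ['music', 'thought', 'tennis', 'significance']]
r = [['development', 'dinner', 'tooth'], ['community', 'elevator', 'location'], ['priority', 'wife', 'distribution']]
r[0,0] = 'development'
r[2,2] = 'distribution'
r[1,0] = 'community'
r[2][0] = 'priority'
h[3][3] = 'significance'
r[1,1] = 'elevator'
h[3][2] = 'tennis'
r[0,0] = 'development'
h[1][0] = 'priority'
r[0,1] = 'dinner'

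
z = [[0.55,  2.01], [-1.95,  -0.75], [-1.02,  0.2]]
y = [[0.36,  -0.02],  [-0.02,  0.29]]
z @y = [[0.16,0.57], [-0.69,-0.18], [-0.37,0.08]]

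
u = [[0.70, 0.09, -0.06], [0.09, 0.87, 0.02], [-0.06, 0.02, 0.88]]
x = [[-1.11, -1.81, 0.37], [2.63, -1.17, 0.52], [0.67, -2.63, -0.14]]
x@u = [[-0.96, -1.67, 0.36],[1.7, -0.77, 0.28],[0.24, -2.23, -0.22]]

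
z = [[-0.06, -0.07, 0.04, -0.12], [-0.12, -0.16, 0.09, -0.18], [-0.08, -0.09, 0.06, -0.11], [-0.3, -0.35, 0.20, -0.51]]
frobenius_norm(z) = 0.80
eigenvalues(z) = [-0.66, 0.01, 0.0, -0.02]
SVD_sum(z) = [[-0.07, -0.08, 0.04, -0.11], [-0.12, -0.14, 0.08, -0.2], [-0.07, -0.09, 0.05, -0.12], [-0.30, -0.36, 0.21, -0.50]] + [[0.00, 0.01, -0.01, -0.01], [-0.0, -0.02, 0.01, 0.02], [-0.0, -0.01, 0.01, 0.01], [0.00, 0.01, -0.00, -0.01]] + [[0.00, -0.0, -0.00, -0.00],[0.0, -0.00, -0.00, -0.00],[-0.01, 0.01, 0.00, 0.00],[-0.0, 0.00, 0.0, 0.00]] + [[0.0, 0.00, 0.00, -0.0],[0.00, 0.0, 0.0, -0.0],[0.00, 0.00, 0.00, -0.00],[-0.00, -0.0, -0.00, 0.0]]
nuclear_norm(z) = 0.85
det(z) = 0.00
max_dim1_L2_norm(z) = 0.72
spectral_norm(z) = 0.80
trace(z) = -0.67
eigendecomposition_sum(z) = [[-0.07,-0.08,0.05,-0.12], [-0.11,-0.13,0.07,-0.19], [-0.07,-0.08,0.04,-0.11], [-0.30,-0.36,0.20,-0.51]] + [[0.00, 0.0, -0.00, -0.00], [-0.01, -0.0, 0.01, 0.00], [-0.02, -0.01, 0.01, 0.0], [-0.0, -0.0, 0.0, 0.00]] + [[0.00, 0.0, 0.0, -0.00], [0.00, 0.0, 0.0, -0.00], [0.00, 0.0, 0.00, -0.00], [-0.0, -0.0, -0.00, 0.00]] + [[0.0,0.01,-0.0,-0.0], [-0.00,-0.02,0.01,0.01], [-0.0,-0.00,0.00,0.0], [0.00,0.01,-0.00,-0.00]]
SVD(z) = [[-0.19, 0.40, 0.19, -0.87], [-0.35, -0.75, 0.54, -0.14], [-0.22, -0.42, -0.82, -0.33], [-0.89, 0.31, -0.06, 0.33]] @ diag([0.8039610384425492, 0.036606653931598704, 0.009846632470641551, 0.003105701740029998]) @ [[0.42, 0.5, -0.29, 0.7], [0.18, 0.58, -0.40, -0.68], [0.64, -0.63, -0.43, -0.11], [-0.62, -0.14, -0.76, 0.16]]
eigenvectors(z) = [[-0.20, -0.18, -0.48, 0.34],  [-0.33, 0.41, -0.23, -0.86],  [-0.2, 0.88, -0.84, -0.13],  [-0.90, 0.17, 0.11, 0.36]]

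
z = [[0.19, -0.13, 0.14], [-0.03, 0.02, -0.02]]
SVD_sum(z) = [[0.19, -0.13, 0.14], [-0.03, 0.02, -0.02]] + [[-0.00, 0.0, 0.0], [-0.0, 0.0, 0.00]]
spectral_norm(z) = 0.27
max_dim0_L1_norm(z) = 0.22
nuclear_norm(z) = 0.27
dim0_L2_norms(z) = [0.19, 0.13, 0.14]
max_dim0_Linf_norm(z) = 0.19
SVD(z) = [[-0.99, 0.15], [0.15, 0.99]] @ diag([0.2725750786717921, 0.001681215948752874]) @ [[-0.71, 0.48, -0.52],[-0.56, 0.07, 0.83]]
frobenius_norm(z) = 0.27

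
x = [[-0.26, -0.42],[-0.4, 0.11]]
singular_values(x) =[0.53, 0.37]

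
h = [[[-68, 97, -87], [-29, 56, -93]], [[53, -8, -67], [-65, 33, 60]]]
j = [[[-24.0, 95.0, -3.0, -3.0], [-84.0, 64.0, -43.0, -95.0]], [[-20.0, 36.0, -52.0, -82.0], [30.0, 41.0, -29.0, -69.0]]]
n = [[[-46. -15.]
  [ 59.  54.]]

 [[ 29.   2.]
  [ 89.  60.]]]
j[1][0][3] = -82.0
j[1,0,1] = 36.0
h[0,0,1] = 97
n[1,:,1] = [2.0, 60.0]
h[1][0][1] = -8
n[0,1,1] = 54.0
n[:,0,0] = [-46.0, 29.0]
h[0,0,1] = 97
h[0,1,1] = 56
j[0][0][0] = -24.0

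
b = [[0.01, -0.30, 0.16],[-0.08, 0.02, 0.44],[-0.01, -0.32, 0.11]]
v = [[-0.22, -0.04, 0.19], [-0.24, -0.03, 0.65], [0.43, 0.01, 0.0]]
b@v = [[0.14, 0.01, -0.19], [0.20, 0.01, -0.00], [0.13, 0.01, -0.21]]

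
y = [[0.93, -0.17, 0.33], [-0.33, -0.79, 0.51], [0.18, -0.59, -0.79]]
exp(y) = [[2.63,-0.29,0.36], [-0.35,0.42,0.18], [0.3,-0.28,0.42]]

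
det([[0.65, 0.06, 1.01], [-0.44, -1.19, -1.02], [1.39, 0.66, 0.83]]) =1.110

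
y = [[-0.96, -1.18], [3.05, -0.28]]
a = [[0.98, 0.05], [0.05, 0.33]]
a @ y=[[-0.79, -1.17], [0.96, -0.15]]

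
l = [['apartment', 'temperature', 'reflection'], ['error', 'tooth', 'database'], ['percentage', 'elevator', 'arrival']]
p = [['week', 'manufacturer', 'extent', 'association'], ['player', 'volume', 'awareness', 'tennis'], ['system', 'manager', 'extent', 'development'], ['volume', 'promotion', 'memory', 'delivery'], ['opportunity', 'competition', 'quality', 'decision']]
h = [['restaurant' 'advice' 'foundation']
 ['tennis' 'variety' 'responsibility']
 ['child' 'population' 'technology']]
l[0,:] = ['apartment', 'temperature', 'reflection']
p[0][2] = 'extent'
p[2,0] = 'system'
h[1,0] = 'tennis'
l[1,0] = 'error'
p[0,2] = 'extent'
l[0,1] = 'temperature'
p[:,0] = ['week', 'player', 'system', 'volume', 'opportunity']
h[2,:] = ['child', 'population', 'technology']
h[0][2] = 'foundation'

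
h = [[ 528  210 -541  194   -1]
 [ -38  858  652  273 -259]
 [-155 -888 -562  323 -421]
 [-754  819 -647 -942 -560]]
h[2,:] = [-155, -888, -562, 323, -421]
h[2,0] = -155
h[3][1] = 819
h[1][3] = 273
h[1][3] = 273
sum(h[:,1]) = 999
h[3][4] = -560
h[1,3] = 273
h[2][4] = -421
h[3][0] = -754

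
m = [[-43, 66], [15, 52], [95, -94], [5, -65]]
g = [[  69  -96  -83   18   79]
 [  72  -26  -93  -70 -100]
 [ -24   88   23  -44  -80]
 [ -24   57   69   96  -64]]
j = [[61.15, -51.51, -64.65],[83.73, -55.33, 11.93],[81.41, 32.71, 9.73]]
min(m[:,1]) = -94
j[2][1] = 32.71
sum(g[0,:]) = -13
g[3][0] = -24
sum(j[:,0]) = 226.29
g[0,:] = [69, -96, -83, 18, 79]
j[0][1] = -51.51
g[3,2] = 69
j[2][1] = 32.71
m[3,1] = -65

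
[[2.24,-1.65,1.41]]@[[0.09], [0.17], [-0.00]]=[[-0.08]]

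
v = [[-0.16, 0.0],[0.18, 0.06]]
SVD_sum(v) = [[-0.15,-0.03], [0.18,0.04]] + [[-0.01, 0.03], [-0.00, 0.02]]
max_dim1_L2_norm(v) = 0.19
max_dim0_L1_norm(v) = 0.34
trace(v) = -0.10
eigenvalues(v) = [0.06, -0.16]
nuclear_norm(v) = 0.28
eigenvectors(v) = [[0.0, 0.77], [1.00, -0.63]]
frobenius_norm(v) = 0.25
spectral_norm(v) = 0.25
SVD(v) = [[-0.64, 0.77], [0.77, 0.64]] @ diag([0.24508300544538897, 0.03917040262564894]) @ [[0.98, 0.19], [-0.19, 0.98]]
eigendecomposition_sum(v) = [[0.0, 0.00], [0.05, 0.06]] + [[-0.16, -0.0], [0.13, -0.00]]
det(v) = -0.01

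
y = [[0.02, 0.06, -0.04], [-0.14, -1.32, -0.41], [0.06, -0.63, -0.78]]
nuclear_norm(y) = 2.14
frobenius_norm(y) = 1.72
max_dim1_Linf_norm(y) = 1.32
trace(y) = -2.08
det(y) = 0.00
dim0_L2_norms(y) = [0.15, 1.46, 0.88]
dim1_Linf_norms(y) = [0.06, 1.32, 0.78]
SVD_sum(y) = [[0.0,0.03,0.02], [-0.07,-1.20,-0.64], [-0.05,-0.81,-0.43]] + [[0.02, 0.03, -0.06], [-0.07, -0.12, 0.23], [0.11, 0.18, -0.35]] + [[0.0, -0.0, 0.00], [0.00, -0.00, 0.00], [-0.0, 0.0, -0.0]]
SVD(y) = [[-0.02,  -0.13,  -0.99], [0.83,  0.55,  -0.09], [0.56,  -0.82,  0.10]] @ diag([1.64409143610349, 0.4914901779277423, 0.0008687529689203944]) @ [[-0.05, -0.88, -0.47], [-0.26, -0.44, 0.86], [-0.96, 0.17, -0.21]]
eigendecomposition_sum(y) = [[0.00,0.00,-0.0],[-0.0,-0.0,0.00],[0.00,0.00,-0.00]] + [[0.02, 0.04, -0.05], [-0.06, -0.13, 0.17], [0.12, 0.26, -0.34]] + [[0.0, 0.02, 0.01], [-0.08, -1.19, -0.58], [-0.06, -0.89, -0.44]]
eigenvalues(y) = [0.0, -0.46, -1.62]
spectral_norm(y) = 1.64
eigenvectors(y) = [[0.96, 0.13, -0.01],[-0.17, -0.44, 0.80],[0.21, 0.89, 0.6]]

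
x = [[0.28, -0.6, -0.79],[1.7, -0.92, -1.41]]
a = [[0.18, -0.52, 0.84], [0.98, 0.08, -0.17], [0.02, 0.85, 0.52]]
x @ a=[[-0.55, -0.87, -0.07], [-0.62, -2.16, 0.85]]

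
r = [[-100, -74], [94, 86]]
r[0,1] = -74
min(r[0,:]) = -100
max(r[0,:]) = -74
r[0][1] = -74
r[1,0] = 94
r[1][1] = 86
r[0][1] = -74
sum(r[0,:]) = -174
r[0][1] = -74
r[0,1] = -74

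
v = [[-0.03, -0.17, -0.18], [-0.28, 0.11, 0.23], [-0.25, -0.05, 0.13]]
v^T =[[-0.03,  -0.28,  -0.25], [-0.17,  0.11,  -0.05], [-0.18,  0.23,  0.13]]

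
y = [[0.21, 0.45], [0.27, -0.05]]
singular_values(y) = [0.5, 0.26]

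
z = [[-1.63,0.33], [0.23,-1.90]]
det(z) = 3.02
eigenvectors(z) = [[0.89, -0.6], [0.46, 0.80]]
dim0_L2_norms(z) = [1.65, 1.93]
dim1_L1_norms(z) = [1.96, 2.13]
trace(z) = -3.53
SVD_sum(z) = [[-0.59,0.96], [0.91,-1.49]] + [[-1.04, -0.63], [-0.68, -0.41]]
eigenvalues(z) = [-1.46, -2.07]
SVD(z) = [[-0.54, 0.84],[0.84, 0.54]] @ diag([2.0765536941143172, 1.4548624524195346]) @ [[0.52, -0.85], [-0.85, -0.52]]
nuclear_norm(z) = 3.53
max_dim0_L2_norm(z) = 1.93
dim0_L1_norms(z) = [1.86, 2.23]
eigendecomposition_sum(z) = [[-1.05,-0.78],[-0.55,-0.41]] + [[-0.58,  1.11], [0.78,  -1.49]]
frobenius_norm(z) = 2.54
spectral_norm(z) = 2.08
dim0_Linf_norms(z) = [1.63, 1.9]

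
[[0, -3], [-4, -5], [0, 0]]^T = [[0, -4, 0], [-3, -5, 0]]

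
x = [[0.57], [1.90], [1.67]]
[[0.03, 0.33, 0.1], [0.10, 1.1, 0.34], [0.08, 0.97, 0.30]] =x@[[0.05,0.58,0.18]]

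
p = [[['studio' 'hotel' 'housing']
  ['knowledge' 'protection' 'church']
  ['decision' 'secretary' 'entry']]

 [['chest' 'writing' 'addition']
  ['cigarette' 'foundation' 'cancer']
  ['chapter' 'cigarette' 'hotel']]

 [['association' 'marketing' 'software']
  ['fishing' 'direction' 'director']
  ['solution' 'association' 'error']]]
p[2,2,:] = ['solution', 'association', 'error']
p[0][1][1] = 'protection'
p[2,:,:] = [['association', 'marketing', 'software'], ['fishing', 'direction', 'director'], ['solution', 'association', 'error']]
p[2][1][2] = 'director'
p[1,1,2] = 'cancer'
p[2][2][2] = 'error'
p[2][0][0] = 'association'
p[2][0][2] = 'software'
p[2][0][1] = 'marketing'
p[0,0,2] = 'housing'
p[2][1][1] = 'direction'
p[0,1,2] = 'church'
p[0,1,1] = 'protection'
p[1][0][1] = 'writing'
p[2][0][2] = 'software'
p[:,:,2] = [['housing', 'church', 'entry'], ['addition', 'cancer', 'hotel'], ['software', 'director', 'error']]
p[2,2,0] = 'solution'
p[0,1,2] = 'church'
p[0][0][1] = 'hotel'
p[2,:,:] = [['association', 'marketing', 'software'], ['fishing', 'direction', 'director'], ['solution', 'association', 'error']]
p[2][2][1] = 'association'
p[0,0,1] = 'hotel'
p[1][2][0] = 'chapter'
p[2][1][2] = 'director'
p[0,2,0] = 'decision'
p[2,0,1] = 'marketing'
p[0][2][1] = 'secretary'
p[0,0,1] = 'hotel'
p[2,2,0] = 'solution'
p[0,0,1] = 'hotel'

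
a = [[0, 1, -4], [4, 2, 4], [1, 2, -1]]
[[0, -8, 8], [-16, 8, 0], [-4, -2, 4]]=a@[[-4, 0, 2], [0, 0, 0], [0, 2, -2]]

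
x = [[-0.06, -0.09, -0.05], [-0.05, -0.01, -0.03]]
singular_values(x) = [0.13, 0.04]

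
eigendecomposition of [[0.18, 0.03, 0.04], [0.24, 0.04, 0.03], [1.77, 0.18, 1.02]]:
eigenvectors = [[-0.04, -0.32, 0.19], [-0.04, -0.56, -0.97], [-1.00, 0.76, -0.17]]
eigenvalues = [1.11, 0.14, -0.0]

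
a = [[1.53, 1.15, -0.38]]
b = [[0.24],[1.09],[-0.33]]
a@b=[[1.75]]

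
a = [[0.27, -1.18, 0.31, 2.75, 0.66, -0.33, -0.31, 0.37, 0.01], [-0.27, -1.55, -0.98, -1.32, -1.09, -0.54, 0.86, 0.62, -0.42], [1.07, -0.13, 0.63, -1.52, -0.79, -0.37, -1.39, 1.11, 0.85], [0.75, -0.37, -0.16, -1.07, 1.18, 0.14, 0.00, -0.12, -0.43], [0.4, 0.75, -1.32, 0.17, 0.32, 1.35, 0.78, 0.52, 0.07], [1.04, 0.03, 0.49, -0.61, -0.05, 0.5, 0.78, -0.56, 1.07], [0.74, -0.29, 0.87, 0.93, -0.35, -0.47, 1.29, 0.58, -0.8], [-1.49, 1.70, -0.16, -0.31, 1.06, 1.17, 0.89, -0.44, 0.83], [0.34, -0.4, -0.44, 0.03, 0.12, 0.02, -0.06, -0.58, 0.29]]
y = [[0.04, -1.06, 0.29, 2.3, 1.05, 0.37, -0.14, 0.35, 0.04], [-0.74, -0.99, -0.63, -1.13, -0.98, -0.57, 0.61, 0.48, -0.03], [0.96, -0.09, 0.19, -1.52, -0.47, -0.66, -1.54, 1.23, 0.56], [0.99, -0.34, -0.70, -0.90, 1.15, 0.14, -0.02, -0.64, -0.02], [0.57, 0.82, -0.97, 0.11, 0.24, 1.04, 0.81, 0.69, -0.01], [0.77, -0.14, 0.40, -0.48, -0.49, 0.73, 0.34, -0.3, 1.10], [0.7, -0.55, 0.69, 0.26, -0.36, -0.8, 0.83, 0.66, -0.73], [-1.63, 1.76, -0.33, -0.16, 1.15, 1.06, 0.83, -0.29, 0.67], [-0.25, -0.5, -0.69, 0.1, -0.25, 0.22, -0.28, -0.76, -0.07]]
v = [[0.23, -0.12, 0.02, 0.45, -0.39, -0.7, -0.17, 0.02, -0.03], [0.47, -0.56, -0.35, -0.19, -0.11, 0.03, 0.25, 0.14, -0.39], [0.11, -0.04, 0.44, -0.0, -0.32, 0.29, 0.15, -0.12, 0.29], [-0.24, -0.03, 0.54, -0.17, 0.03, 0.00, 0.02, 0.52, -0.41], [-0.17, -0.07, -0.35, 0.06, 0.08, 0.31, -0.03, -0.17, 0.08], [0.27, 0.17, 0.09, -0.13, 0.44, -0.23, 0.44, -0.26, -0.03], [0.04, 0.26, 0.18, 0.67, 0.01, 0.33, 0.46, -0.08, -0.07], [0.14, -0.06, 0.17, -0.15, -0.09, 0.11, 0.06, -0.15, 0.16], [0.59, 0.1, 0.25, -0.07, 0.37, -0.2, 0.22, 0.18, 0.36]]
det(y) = -1.25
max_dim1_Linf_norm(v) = 0.7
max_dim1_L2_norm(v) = 0.97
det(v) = 0.00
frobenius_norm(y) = 6.90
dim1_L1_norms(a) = [6.19, 7.65, 7.86, 4.22, 5.68, 5.13, 6.32, 8.05, 2.28]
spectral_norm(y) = 3.95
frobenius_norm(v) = 2.45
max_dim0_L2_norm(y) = 3.17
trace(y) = -0.22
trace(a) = 0.24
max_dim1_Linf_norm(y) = 2.3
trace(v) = 0.46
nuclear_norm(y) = 18.15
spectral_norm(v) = 1.15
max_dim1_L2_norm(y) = 3.09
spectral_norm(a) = 4.04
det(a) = -78.55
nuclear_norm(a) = 19.38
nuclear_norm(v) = 6.40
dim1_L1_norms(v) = [2.13, 2.49, 1.76, 1.96, 1.32, 2.06, 2.1, 1.09, 2.34]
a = y + v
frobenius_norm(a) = 7.40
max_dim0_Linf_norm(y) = 2.3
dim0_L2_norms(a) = [2.45, 2.77, 2.11, 3.76, 2.24, 2.05, 2.54, 1.79, 1.91]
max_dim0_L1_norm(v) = 2.39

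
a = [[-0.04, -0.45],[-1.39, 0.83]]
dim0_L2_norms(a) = [1.39, 0.94]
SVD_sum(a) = [[0.18, -0.11], [-1.36, 0.87]] + [[-0.22, -0.34],[-0.03, -0.04]]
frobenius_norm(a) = 1.68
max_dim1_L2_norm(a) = 1.62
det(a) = -0.66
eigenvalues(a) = [-0.51, 1.3]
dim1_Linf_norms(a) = [0.45, 1.39]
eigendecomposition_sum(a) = [[-0.38, -0.13], [-0.39, -0.13]] + [[0.34, -0.32], [-1.0, 0.96]]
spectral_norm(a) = 1.63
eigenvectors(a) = [[-0.69, 0.32], [-0.72, -0.95]]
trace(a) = 0.79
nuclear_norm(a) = 2.04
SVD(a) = [[0.13,  -0.99], [-0.99,  -0.13]] @ diag([1.6315988015403382, 0.40371444216442387]) @ [[0.84, -0.54],[0.54, 0.84]]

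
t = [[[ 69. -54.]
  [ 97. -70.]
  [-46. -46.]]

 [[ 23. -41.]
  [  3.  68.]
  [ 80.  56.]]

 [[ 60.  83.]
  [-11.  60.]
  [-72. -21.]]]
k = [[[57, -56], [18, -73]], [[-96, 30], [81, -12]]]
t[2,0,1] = 83.0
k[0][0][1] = -56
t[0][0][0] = 69.0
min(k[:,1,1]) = -73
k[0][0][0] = 57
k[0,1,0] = 18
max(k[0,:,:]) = 57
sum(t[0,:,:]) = -50.0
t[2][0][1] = 83.0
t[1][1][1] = 68.0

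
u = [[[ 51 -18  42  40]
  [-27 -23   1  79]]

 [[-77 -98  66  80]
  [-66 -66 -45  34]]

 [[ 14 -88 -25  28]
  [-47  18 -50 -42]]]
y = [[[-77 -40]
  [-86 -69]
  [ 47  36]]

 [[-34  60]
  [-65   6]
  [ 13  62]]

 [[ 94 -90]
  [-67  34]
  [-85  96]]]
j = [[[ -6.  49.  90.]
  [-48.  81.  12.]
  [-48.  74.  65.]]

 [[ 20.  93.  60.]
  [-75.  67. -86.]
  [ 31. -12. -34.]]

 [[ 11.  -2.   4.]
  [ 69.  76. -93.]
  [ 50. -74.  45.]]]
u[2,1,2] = -50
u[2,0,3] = 28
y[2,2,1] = 96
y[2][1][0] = -67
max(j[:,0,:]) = 93.0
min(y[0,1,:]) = -86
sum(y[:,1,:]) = -247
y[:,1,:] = [[-86, -69], [-65, 6], [-67, 34]]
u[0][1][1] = -23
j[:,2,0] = [-48.0, 31.0, 50.0]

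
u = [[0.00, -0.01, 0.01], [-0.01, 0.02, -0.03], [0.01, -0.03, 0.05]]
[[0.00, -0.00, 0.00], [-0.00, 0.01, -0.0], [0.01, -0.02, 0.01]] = u @ [[0.05, -0.09, 0.05],[-0.09, 0.36, -0.08],[0.05, -0.08, 0.05]]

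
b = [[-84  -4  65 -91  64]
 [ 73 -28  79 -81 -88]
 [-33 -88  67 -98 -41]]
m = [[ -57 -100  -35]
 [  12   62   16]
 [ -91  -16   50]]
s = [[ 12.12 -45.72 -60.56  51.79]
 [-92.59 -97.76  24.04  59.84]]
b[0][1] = -4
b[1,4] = -88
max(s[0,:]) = 51.79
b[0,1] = -4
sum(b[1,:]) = -45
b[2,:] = [-33, -88, 67, -98, -41]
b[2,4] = -41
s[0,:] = [12.12, -45.72, -60.56, 51.79]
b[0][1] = -4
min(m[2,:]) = -91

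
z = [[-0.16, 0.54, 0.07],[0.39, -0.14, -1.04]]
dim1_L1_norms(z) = [0.77, 1.57]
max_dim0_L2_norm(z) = 1.04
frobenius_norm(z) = 1.26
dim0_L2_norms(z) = [0.42, 0.56, 1.04]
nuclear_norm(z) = 1.67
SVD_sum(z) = [[-0.09, 0.05, 0.22],[0.41, -0.25, -1.01]] + [[-0.07, 0.49, -0.15], [-0.02, 0.11, -0.03]]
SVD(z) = [[-0.21, 0.98], [0.98, 0.21]] @ diag([1.1396476910452171, 0.5259307371653663]) @ [[0.36,-0.22,-0.90],[-0.14,0.95,-0.29]]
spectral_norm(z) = 1.14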